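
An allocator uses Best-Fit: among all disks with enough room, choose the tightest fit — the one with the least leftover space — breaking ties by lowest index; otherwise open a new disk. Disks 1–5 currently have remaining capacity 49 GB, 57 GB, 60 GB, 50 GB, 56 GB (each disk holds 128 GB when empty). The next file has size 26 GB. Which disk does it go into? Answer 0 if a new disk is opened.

1

Disks with room: disk 1 (49 GB), disk 2 (57 GB), disk 3 (60 GB), disk 4 (50 GB), disk 5 (56 GB).
Tightest fit is disk 1 with 49 GB free.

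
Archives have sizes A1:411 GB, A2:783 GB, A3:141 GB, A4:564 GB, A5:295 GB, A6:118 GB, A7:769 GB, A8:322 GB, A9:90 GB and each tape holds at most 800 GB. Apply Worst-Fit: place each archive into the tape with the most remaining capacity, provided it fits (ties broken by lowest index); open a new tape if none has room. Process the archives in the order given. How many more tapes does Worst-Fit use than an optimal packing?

Worst-Fit: [411,141,90] [783] [564] [295,118,322] [769] → 5 tapes.
Total size 3493 GB; any packing needs at least ⌈3493/800⌉ = 5 tapes.
So 5 is already optimal.

0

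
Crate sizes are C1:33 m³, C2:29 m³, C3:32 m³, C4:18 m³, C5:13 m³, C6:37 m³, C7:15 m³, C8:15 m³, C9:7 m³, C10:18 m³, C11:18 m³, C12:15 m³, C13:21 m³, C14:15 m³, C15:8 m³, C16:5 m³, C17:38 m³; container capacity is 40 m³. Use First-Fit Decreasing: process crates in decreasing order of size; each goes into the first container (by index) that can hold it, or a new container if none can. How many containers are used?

Sorted descending: 38, 37, 33, 32, 29, 21, 18, 18, 18, 15, 15, 15, 15, 13, 8, 7, 5.
Put 38 m³ in container 1; 2 m³ remain.
Put 37 m³ in container 2; 3 m³ remain.
Put 33 m³ in container 3; 7 m³ remain.
Put 32 m³ in container 4; 8 m³ remain.
Put 29 m³ in container 5; 11 m³ remain.
Put 21 m³ in container 6; 19 m³ remain.
Put 18 m³ in container 6; 1 m³ remain.
Put 18 m³ in container 7; 22 m³ remain.
Put 18 m³ in container 7; 4 m³ remain.
Put 15 m³ in container 8; 25 m³ remain.
Put 15 m³ in container 8; 10 m³ remain.
Put 15 m³ in container 9; 25 m³ remain.
Put 15 m³ in container 9; 10 m³ remain.
Put 13 m³ in container 10; 27 m³ remain.
Put 8 m³ in container 4; 0 m³ remain.
Put 7 m³ in container 3; 0 m³ remain.
Put 5 m³ in container 5; 6 m³ remain.
Final containers: [38] [37] [33,7] [32,8] [29,5] [21,18] [18,18] [15,15] [15,15] [13].

10 containers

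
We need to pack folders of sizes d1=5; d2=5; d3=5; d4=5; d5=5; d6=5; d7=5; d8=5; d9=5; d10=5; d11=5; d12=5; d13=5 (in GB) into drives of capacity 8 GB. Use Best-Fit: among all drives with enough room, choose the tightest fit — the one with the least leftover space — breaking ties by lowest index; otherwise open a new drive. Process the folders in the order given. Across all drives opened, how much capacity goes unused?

39

drive 1: place d1 (5 GB), 3 GB left
drive 2: place d2 (5 GB), 3 GB left
drive 3: place d3 (5 GB), 3 GB left
drive 4: place d4 (5 GB), 3 GB left
drive 5: place d5 (5 GB), 3 GB left
drive 6: place d6 (5 GB), 3 GB left
drive 7: place d7 (5 GB), 3 GB left
drive 8: place d8 (5 GB), 3 GB left
drive 9: place d9 (5 GB), 3 GB left
drive 10: place d10 (5 GB), 3 GB left
drive 11: place d11 (5 GB), 3 GB left
drive 12: place d12 (5 GB), 3 GB left
drive 13: place d13 (5 GB), 3 GB left
13 drives × 8 GB = 104 GB; used 65 GB; unused 39 GB.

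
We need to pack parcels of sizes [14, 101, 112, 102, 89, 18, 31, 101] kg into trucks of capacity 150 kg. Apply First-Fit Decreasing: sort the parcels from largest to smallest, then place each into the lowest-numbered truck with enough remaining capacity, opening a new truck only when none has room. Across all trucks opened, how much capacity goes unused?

Sorted descending: 112, 102, 101, 101, 89, 31, 18, 14.
Put 112 kg in truck 1; 38 kg remain.
Put 102 kg in truck 2; 48 kg remain.
Put 101 kg in truck 3; 49 kg remain.
Put 101 kg in truck 4; 49 kg remain.
Put 89 kg in truck 5; 61 kg remain.
Put 31 kg in truck 1; 7 kg remain.
Put 18 kg in truck 2; 30 kg remain.
Put 14 kg in truck 2; 16 kg remain.
5 trucks × 150 kg = 750 kg; used 568 kg; unused 182 kg.

182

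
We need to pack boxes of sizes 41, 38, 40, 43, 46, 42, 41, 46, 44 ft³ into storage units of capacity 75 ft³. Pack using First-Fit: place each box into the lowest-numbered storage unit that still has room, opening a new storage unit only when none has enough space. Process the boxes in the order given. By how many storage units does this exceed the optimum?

0

First-Fit: [41] [38] [40] [43] [46] [42] [41] [46] [44] → 9 storage units.
9 boxes exceed 37.5 ft³ (half the capacity), and no two of those can share a storage unit, so at least 9 storage units are needed.
So 9 is already optimal.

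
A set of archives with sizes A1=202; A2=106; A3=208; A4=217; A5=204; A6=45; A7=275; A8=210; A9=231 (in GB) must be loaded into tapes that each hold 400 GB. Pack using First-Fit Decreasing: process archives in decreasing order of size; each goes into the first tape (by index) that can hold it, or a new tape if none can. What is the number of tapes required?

Sorted descending: 275, 231, 217, 210, 208, 204, 202, 106, 45.
275 GB → tape 1 (remaining 125 GB)
231 GB → tape 2 (remaining 169 GB)
217 GB → tape 3 (remaining 183 GB)
210 GB → tape 4 (remaining 190 GB)
208 GB → tape 5 (remaining 192 GB)
204 GB → tape 6 (remaining 196 GB)
202 GB → tape 7 (remaining 198 GB)
106 GB → tape 1 (remaining 19 GB)
45 GB → tape 2 (remaining 124 GB)
Final tapes: [275,106] [231,45] [217] [210] [208] [204] [202].

7 tapes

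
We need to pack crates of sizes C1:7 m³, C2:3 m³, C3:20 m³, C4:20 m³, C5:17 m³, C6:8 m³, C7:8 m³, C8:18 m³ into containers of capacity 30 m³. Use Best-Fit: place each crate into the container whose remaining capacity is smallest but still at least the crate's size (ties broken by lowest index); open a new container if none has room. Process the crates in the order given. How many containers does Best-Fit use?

4

Put C1 (7 m³) in container 1; 23 m³ remain.
Put C2 (3 m³) in container 1; 20 m³ remain.
Put C3 (20 m³) in container 1; 0 m³ remain.
Put C4 (20 m³) in container 2; 10 m³ remain.
Put C5 (17 m³) in container 3; 13 m³ remain.
Put C6 (8 m³) in container 2; 2 m³ remain.
Put C7 (8 m³) in container 3; 5 m³ remain.
Put C8 (18 m³) in container 4; 12 m³ remain.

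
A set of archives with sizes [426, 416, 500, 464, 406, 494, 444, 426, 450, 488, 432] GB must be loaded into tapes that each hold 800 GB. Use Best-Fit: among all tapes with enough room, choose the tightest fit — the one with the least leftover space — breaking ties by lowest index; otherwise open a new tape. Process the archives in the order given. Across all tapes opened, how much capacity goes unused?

3854

426 GB → tape 1 (remaining 374 GB)
416 GB → tape 2 (remaining 384 GB)
500 GB → tape 3 (remaining 300 GB)
464 GB → tape 4 (remaining 336 GB)
406 GB → tape 5 (remaining 394 GB)
494 GB → tape 6 (remaining 306 GB)
444 GB → tape 7 (remaining 356 GB)
426 GB → tape 8 (remaining 374 GB)
450 GB → tape 9 (remaining 350 GB)
488 GB → tape 10 (remaining 312 GB)
432 GB → tape 11 (remaining 368 GB)
11 tapes × 800 GB = 8800 GB; used 4946 GB; unused 3854 GB.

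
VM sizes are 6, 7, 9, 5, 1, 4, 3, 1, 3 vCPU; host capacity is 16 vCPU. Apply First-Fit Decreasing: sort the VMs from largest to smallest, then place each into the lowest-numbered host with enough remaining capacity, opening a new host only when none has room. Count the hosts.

Sorted descending: 9, 7, 6, 5, 4, 3, 3, 1, 1.
host 1: place 9 vCPU, 7 vCPU left
host 1: place 7 vCPU, 0 vCPU left
host 2: place 6 vCPU, 10 vCPU left
host 2: place 5 vCPU, 5 vCPU left
host 2: place 4 vCPU, 1 vCPU left
host 3: place 3 vCPU, 13 vCPU left
host 3: place 3 vCPU, 10 vCPU left
host 2: place 1 vCPU, 0 vCPU left
host 3: place 1 vCPU, 9 vCPU left

3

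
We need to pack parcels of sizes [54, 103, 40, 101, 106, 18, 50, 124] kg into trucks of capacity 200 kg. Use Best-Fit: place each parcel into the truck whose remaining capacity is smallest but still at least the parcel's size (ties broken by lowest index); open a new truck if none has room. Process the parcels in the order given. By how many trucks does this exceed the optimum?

Best-Fit: [54,103,40] [101] [106,18,50] [124] → 4 trucks.
4 parcels exceed 100 kg (half the capacity), and no two of those can share a truck, so at least 4 trucks are needed.
So 4 is already optimal.

0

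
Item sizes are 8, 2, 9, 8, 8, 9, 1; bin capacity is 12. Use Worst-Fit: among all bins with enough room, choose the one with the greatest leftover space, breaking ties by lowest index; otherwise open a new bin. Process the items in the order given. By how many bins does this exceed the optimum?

0

Worst-Fit: [8,2] [9] [8,1] [8] [9] → 5 bins.
5 items exceed 6 (half the capacity), and no two of those can share a bin, so at least 5 bins are needed.
So 5 is already optimal.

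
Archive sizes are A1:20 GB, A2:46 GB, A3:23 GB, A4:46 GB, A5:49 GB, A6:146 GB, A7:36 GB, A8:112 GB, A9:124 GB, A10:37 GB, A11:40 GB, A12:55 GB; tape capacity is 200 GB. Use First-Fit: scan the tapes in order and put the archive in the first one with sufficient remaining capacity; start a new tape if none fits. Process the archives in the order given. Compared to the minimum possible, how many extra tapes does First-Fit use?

0

First-Fit: [20,46,23,46,49] [146,36] [112,37,40] [124,55] → 4 tapes.
Total size 734 GB; any packing needs at least ⌈734/200⌉ = 4 tapes.
So 4 is already optimal.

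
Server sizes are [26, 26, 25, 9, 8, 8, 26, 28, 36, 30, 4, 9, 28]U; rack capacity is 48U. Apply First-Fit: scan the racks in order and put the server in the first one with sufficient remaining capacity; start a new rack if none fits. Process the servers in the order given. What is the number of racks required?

8 racks

26U → rack 1 (remaining 22U)
26U → rack 2 (remaining 22U)
25U → rack 3 (remaining 23U)
9U → rack 1 (remaining 13U)
8U → rack 1 (remaining 5U)
8U → rack 2 (remaining 14U)
26U → rack 4 (remaining 22U)
28U → rack 5 (remaining 20U)
36U → rack 6 (remaining 12U)
30U → rack 7 (remaining 18U)
4U → rack 1 (remaining 1U)
9U → rack 2 (remaining 5U)
28U → rack 8 (remaining 20U)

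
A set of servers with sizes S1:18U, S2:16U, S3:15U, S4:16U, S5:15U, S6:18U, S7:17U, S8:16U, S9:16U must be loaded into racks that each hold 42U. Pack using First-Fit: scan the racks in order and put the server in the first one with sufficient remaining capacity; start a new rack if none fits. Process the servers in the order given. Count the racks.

rack 1: place S1 (18U), 24U left
rack 1: place S2 (16U), 8U left
rack 2: place S3 (15U), 27U left
rack 2: place S4 (16U), 11U left
rack 3: place S5 (15U), 27U left
rack 3: place S6 (18U), 9U left
rack 4: place S7 (17U), 25U left
rack 4: place S8 (16U), 9U left
rack 5: place S9 (16U), 26U left

5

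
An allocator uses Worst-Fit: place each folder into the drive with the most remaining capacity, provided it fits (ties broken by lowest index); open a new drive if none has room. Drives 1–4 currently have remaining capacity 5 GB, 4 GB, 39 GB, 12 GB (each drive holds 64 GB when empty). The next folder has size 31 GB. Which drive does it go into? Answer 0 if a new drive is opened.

Drives with room: drive 3 (39 GB).
Most room is drive 3 with 39 GB free.

3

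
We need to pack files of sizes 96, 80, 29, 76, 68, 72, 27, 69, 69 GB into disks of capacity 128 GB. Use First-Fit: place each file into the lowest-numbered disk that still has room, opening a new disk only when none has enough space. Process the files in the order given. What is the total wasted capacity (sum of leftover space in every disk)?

310

Put 96 GB in disk 1; 32 GB remain.
Put 80 GB in disk 2; 48 GB remain.
Put 29 GB in disk 1; 3 GB remain.
Put 76 GB in disk 3; 52 GB remain.
Put 68 GB in disk 4; 60 GB remain.
Put 72 GB in disk 5; 56 GB remain.
Put 27 GB in disk 2; 21 GB remain.
Put 69 GB in disk 6; 59 GB remain.
Put 69 GB in disk 7; 59 GB remain.
7 disks × 128 GB = 896 GB; used 586 GB; unused 310 GB.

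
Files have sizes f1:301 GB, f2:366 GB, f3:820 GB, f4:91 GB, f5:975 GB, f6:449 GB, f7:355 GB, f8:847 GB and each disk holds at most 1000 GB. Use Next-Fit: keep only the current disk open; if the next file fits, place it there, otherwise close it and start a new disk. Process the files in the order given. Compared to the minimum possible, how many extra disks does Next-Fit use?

Next-Fit: [301,366] [820,91] [975] [449,355] [847] → 5 disks.
Total size 4204 GB; any packing needs at least ⌈4204/1000⌉ = 5 disks.
So 5 is already optimal.

0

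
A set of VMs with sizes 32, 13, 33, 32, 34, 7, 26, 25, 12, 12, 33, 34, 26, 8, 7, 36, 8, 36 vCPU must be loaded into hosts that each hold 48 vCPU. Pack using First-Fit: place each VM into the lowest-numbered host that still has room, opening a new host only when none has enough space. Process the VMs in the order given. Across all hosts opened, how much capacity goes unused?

114

host 1: place 32 vCPU, 16 vCPU left
host 1: place 13 vCPU, 3 vCPU left
host 2: place 33 vCPU, 15 vCPU left
host 3: place 32 vCPU, 16 vCPU left
host 4: place 34 vCPU, 14 vCPU left
host 2: place 7 vCPU, 8 vCPU left
host 5: place 26 vCPU, 22 vCPU left
host 6: place 25 vCPU, 23 vCPU left
host 3: place 12 vCPU, 4 vCPU left
host 4: place 12 vCPU, 2 vCPU left
host 7: place 33 vCPU, 15 vCPU left
host 8: place 34 vCPU, 14 vCPU left
host 9: place 26 vCPU, 22 vCPU left
host 2: place 8 vCPU, 0 vCPU left
host 5: place 7 vCPU, 15 vCPU left
host 10: place 36 vCPU, 12 vCPU left
host 5: place 8 vCPU, 7 vCPU left
host 11: place 36 vCPU, 12 vCPU left
11 hosts × 48 vCPU = 528 vCPU; used 414 vCPU; unused 114 vCPU.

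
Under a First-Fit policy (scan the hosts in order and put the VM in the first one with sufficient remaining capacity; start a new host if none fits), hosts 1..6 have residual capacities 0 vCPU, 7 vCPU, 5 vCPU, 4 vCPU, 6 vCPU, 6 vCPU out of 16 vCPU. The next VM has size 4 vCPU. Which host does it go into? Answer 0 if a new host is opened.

2

Hosts with room: host 2 (7 vCPU), host 3 (5 vCPU), host 4 (4 vCPU), host 5 (6 vCPU), host 6 (6 vCPU).
The first with room is host 2.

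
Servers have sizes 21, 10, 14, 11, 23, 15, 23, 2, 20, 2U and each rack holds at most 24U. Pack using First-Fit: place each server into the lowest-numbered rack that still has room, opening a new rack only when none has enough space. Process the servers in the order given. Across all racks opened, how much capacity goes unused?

21U → rack 1 (remaining 3U)
10U → rack 2 (remaining 14U)
14U → rack 2 (remaining 0U)
11U → rack 3 (remaining 13U)
23U → rack 4 (remaining 1U)
15U → rack 5 (remaining 9U)
23U → rack 6 (remaining 1U)
2U → rack 1 (remaining 1U)
20U → rack 7 (remaining 4U)
2U → rack 3 (remaining 11U)
7 racks × 24U = 168U; used 141U; unused 27U.

27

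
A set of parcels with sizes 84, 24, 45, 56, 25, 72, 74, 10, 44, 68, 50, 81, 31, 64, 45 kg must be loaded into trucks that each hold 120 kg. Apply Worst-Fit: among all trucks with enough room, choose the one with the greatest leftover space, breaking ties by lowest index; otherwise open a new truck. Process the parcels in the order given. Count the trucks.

Put 84 kg in truck 1; 36 kg remain.
Put 24 kg in truck 1; 12 kg remain.
Put 45 kg in truck 2; 75 kg remain.
Put 56 kg in truck 2; 19 kg remain.
Put 25 kg in truck 3; 95 kg remain.
Put 72 kg in truck 3; 23 kg remain.
Put 74 kg in truck 4; 46 kg remain.
Put 10 kg in truck 4; 36 kg remain.
Put 44 kg in truck 5; 76 kg remain.
Put 68 kg in truck 5; 8 kg remain.
Put 50 kg in truck 6; 70 kg remain.
Put 81 kg in truck 7; 39 kg remain.
Put 31 kg in truck 6; 39 kg remain.
Put 64 kg in truck 8; 56 kg remain.
Put 45 kg in truck 8; 11 kg remain.

8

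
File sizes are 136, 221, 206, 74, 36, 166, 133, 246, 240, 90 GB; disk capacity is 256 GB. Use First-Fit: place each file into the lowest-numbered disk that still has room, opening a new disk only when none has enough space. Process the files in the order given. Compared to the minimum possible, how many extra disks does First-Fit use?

0

First-Fit: [136,74,36] [221] [206] [166,90] [133] [246] [240] → 7 disks.
Total size 1548 GB; any packing needs at least ⌈1548/256⌉ = 7 disks.
So 7 is already optimal.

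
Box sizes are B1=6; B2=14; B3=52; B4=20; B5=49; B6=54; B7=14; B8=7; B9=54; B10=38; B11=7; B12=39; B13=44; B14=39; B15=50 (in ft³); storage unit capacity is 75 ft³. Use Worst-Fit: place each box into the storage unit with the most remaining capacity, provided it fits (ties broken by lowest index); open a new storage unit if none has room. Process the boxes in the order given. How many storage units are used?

B1 (6 ft³) → storage unit 1 (remaining 69 ft³)
B2 (14 ft³) → storage unit 1 (remaining 55 ft³)
B3 (52 ft³) → storage unit 1 (remaining 3 ft³)
B4 (20 ft³) → storage unit 2 (remaining 55 ft³)
B5 (49 ft³) → storage unit 2 (remaining 6 ft³)
B6 (54 ft³) → storage unit 3 (remaining 21 ft³)
B7 (14 ft³) → storage unit 3 (remaining 7 ft³)
B8 (7 ft³) → storage unit 3 (remaining 0 ft³)
B9 (54 ft³) → storage unit 4 (remaining 21 ft³)
B10 (38 ft³) → storage unit 5 (remaining 37 ft³)
B11 (7 ft³) → storage unit 5 (remaining 30 ft³)
B12 (39 ft³) → storage unit 6 (remaining 36 ft³)
B13 (44 ft³) → storage unit 7 (remaining 31 ft³)
B14 (39 ft³) → storage unit 8 (remaining 36 ft³)
B15 (50 ft³) → storage unit 9 (remaining 25 ft³)

9 storage units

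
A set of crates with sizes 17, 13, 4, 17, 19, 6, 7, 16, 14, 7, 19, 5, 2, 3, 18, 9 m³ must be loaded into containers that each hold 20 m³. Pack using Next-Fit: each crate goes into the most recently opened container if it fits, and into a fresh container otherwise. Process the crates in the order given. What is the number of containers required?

12

Put 17 m³ in container 1; 3 m³ remain.
Put 13 m³ in container 2; 7 m³ remain.
Put 4 m³ in container 2; 3 m³ remain.
Put 17 m³ in container 3; 3 m³ remain.
Put 19 m³ in container 4; 1 m³ remain.
Put 6 m³ in container 5; 14 m³ remain.
Put 7 m³ in container 5; 7 m³ remain.
Put 16 m³ in container 6; 4 m³ remain.
Put 14 m³ in container 7; 6 m³ remain.
Put 7 m³ in container 8; 13 m³ remain.
Put 19 m³ in container 9; 1 m³ remain.
Put 5 m³ in container 10; 15 m³ remain.
Put 2 m³ in container 10; 13 m³ remain.
Put 3 m³ in container 10; 10 m³ remain.
Put 18 m³ in container 11; 2 m³ remain.
Put 9 m³ in container 12; 11 m³ remain.
Final containers: [17] [13,4] [17] [19] [6,7] [16] [14] [7] [19] [5,2,3] [18] [9].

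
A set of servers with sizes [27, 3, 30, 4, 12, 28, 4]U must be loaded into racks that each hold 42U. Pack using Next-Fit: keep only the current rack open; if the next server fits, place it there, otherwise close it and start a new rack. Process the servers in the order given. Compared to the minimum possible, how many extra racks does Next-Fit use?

1

Next-Fit: [27,3] [30,4] [12,28] [4] → 4 racks.
Total size 108U; any packing needs at least ⌈108/42⌉ = 3 racks.
An optimal packing achieves that bound: [30,12] [28,4,4,3] [27] → 3 racks.
Excess: 4 − 3 = 1.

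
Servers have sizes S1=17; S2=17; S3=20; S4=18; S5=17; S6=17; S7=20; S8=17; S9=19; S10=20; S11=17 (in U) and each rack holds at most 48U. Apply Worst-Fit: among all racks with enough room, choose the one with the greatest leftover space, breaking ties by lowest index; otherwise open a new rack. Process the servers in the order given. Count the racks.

6

S1 (17U) → rack 1 (remaining 31U)
S2 (17U) → rack 1 (remaining 14U)
S3 (20U) → rack 2 (remaining 28U)
S4 (18U) → rack 2 (remaining 10U)
S5 (17U) → rack 3 (remaining 31U)
S6 (17U) → rack 3 (remaining 14U)
S7 (20U) → rack 4 (remaining 28U)
S8 (17U) → rack 4 (remaining 11U)
S9 (19U) → rack 5 (remaining 29U)
S10 (20U) → rack 5 (remaining 9U)
S11 (17U) → rack 6 (remaining 31U)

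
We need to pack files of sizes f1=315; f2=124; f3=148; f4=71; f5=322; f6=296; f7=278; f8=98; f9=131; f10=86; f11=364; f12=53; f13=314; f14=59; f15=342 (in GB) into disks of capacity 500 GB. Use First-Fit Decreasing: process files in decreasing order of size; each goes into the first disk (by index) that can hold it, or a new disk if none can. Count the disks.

7

Sorted descending: 364, 342, 322, 315, 314, 296, 278, 148, 131, 124, 98, 86, 71, 59, 53.
disk 1: place 364 GB, 136 GB left
disk 2: place 342 GB, 158 GB left
disk 3: place 322 GB, 178 GB left
disk 4: place 315 GB, 185 GB left
disk 5: place 314 GB, 186 GB left
disk 6: place 296 GB, 204 GB left
disk 7: place 278 GB, 222 GB left
disk 2: place 148 GB, 10 GB left
disk 1: place 131 GB, 5 GB left
disk 3: place 124 GB, 54 GB left
disk 4: place 98 GB, 87 GB left
disk 4: place 86 GB, 1 GB left
disk 5: place 71 GB, 115 GB left
disk 5: place 59 GB, 56 GB left
disk 3: place 53 GB, 1 GB left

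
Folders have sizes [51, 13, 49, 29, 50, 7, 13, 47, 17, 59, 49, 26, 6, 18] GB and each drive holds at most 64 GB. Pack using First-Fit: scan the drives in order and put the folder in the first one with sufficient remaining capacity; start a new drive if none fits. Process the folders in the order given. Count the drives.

8 drives

Put 51 GB in drive 1; 13 GB remain.
Put 13 GB in drive 1; 0 GB remain.
Put 49 GB in drive 2; 15 GB remain.
Put 29 GB in drive 3; 35 GB remain.
Put 50 GB in drive 4; 14 GB remain.
Put 7 GB in drive 2; 8 GB remain.
Put 13 GB in drive 3; 22 GB remain.
Put 47 GB in drive 5; 17 GB remain.
Put 17 GB in drive 3; 5 GB remain.
Put 59 GB in drive 6; 5 GB remain.
Put 49 GB in drive 7; 15 GB remain.
Put 26 GB in drive 8; 38 GB remain.
Put 6 GB in drive 2; 2 GB remain.
Put 18 GB in drive 8; 20 GB remain.
Final drives: [51,13] [49,7,6] [29,13,17] [50] [47] [59] [49] [26,18].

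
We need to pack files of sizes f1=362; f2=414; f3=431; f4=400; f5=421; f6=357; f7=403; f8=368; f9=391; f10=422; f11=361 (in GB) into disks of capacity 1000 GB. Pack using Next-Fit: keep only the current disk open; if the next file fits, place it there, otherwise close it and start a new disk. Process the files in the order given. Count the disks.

6

Put f1 (362 GB) in disk 1; 638 GB remain.
Put f2 (414 GB) in disk 1; 224 GB remain.
Put f3 (431 GB) in disk 2; 569 GB remain.
Put f4 (400 GB) in disk 2; 169 GB remain.
Put f5 (421 GB) in disk 3; 579 GB remain.
Put f6 (357 GB) in disk 3; 222 GB remain.
Put f7 (403 GB) in disk 4; 597 GB remain.
Put f8 (368 GB) in disk 4; 229 GB remain.
Put f9 (391 GB) in disk 5; 609 GB remain.
Put f10 (422 GB) in disk 5; 187 GB remain.
Put f11 (361 GB) in disk 6; 639 GB remain.
Final disks: [362,414] [431,400] [421,357] [403,368] [391,422] [361].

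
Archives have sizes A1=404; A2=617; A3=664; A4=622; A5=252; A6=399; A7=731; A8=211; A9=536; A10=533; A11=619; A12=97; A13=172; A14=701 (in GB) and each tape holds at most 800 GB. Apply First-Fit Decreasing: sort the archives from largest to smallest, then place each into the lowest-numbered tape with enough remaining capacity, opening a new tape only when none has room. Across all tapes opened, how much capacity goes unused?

1442

Sorted descending: 731, 701, 664, 622, 619, 617, 536, 533, 404, 399, 252, 211, 172, 97.
Put 731 GB in tape 1; 69 GB remain.
Put 701 GB in tape 2; 99 GB remain.
Put 664 GB in tape 3; 136 GB remain.
Put 622 GB in tape 4; 178 GB remain.
Put 619 GB in tape 5; 181 GB remain.
Put 617 GB in tape 6; 183 GB remain.
Put 536 GB in tape 7; 264 GB remain.
Put 533 GB in tape 8; 267 GB remain.
Put 404 GB in tape 9; 396 GB remain.
Put 399 GB in tape 10; 401 GB remain.
Put 252 GB in tape 7; 12 GB remain.
Put 211 GB in tape 8; 56 GB remain.
Put 172 GB in tape 4; 6 GB remain.
Put 97 GB in tape 2; 2 GB remain.
10 tapes × 800 GB = 8000 GB; used 6558 GB; unused 1442 GB.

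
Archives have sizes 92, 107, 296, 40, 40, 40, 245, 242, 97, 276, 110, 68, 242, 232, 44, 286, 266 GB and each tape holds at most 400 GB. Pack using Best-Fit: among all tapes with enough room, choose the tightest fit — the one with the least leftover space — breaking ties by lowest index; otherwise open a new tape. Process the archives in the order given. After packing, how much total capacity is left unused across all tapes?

tape 1: place 92 GB, 308 GB left
tape 1: place 107 GB, 201 GB left
tape 2: place 296 GB, 104 GB left
tape 2: place 40 GB, 64 GB left
tape 2: place 40 GB, 24 GB left
tape 1: place 40 GB, 161 GB left
tape 3: place 245 GB, 155 GB left
tape 4: place 242 GB, 158 GB left
tape 3: place 97 GB, 58 GB left
tape 5: place 276 GB, 124 GB left
tape 5: place 110 GB, 14 GB left
tape 4: place 68 GB, 90 GB left
tape 6: place 242 GB, 158 GB left
tape 7: place 232 GB, 168 GB left
tape 3: place 44 GB, 14 GB left
tape 8: place 286 GB, 114 GB left
tape 9: place 266 GB, 134 GB left
9 tapes × 400 GB = 3600 GB; used 2723 GB; unused 877 GB.

877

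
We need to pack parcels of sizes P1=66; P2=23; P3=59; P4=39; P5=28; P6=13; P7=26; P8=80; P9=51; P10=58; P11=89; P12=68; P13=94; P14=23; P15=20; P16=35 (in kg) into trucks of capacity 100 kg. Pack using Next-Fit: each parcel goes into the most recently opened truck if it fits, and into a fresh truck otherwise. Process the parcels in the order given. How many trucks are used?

10

truck 1: place P1 (66 kg), 34 kg left
truck 1: place P2 (23 kg), 11 kg left
truck 2: place P3 (59 kg), 41 kg left
truck 2: place P4 (39 kg), 2 kg left
truck 3: place P5 (28 kg), 72 kg left
truck 3: place P6 (13 kg), 59 kg left
truck 3: place P7 (26 kg), 33 kg left
truck 4: place P8 (80 kg), 20 kg left
truck 5: place P9 (51 kg), 49 kg left
truck 6: place P10 (58 kg), 42 kg left
truck 7: place P11 (89 kg), 11 kg left
truck 8: place P12 (68 kg), 32 kg left
truck 9: place P13 (94 kg), 6 kg left
truck 10: place P14 (23 kg), 77 kg left
truck 10: place P15 (20 kg), 57 kg left
truck 10: place P16 (35 kg), 22 kg left
Final trucks: [66,23] [59,39] [28,13,26] [80] [51] [58] [89] [68] [94] [23,20,35].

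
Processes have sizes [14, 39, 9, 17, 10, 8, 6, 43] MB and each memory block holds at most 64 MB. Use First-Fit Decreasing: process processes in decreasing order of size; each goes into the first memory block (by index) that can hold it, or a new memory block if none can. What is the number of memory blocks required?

3

Sorted descending: 43, 39, 17, 14, 10, 9, 8, 6.
Put 43 MB in memory block 1; 21 MB remain.
Put 39 MB in memory block 2; 25 MB remain.
Put 17 MB in memory block 1; 4 MB remain.
Put 14 MB in memory block 2; 11 MB remain.
Put 10 MB in memory block 2; 1 MB remain.
Put 9 MB in memory block 3; 55 MB remain.
Put 8 MB in memory block 3; 47 MB remain.
Put 6 MB in memory block 3; 41 MB remain.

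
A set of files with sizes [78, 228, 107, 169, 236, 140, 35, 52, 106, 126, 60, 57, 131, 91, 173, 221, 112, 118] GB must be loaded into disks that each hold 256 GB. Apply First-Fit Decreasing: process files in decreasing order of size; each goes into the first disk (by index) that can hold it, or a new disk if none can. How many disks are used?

10

Sorted descending: 236, 228, 221, 173, 169, 140, 131, 126, 118, 112, 107, 106, 91, 78, 60, 57, 52, 35.
disk 1: place 236 GB, 20 GB left
disk 2: place 228 GB, 28 GB left
disk 3: place 221 GB, 35 GB left
disk 4: place 173 GB, 83 GB left
disk 5: place 169 GB, 87 GB left
disk 6: place 140 GB, 116 GB left
disk 7: place 131 GB, 125 GB left
disk 8: place 126 GB, 130 GB left
disk 7: place 118 GB, 7 GB left
disk 6: place 112 GB, 4 GB left
disk 8: place 107 GB, 23 GB left
disk 9: place 106 GB, 150 GB left
disk 9: place 91 GB, 59 GB left
disk 4: place 78 GB, 5 GB left
disk 5: place 60 GB, 27 GB left
disk 9: place 57 GB, 2 GB left
disk 10: place 52 GB, 204 GB left
disk 3: place 35 GB, 0 GB left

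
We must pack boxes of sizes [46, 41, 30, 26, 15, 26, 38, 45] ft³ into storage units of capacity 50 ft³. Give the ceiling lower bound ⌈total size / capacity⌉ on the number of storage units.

6 storage units

Total size = 46 + 41 + 30 + 26 + 15 + 26 + 38 + 45 = 267 ft³.
⌈267 / 50⌉ = 6.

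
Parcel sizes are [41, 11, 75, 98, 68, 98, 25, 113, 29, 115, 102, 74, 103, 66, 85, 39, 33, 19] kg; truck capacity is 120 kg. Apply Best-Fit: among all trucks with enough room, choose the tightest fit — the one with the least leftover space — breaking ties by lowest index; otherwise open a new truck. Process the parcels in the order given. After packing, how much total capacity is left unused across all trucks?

126

Put 41 kg in truck 1; 79 kg remain.
Put 11 kg in truck 1; 68 kg remain.
Put 75 kg in truck 2; 45 kg remain.
Put 98 kg in truck 3; 22 kg remain.
Put 68 kg in truck 1; 0 kg remain.
Put 98 kg in truck 4; 22 kg remain.
Put 25 kg in truck 2; 20 kg remain.
Put 113 kg in truck 5; 7 kg remain.
Put 29 kg in truck 6; 91 kg remain.
Put 115 kg in truck 7; 5 kg remain.
Put 102 kg in truck 8; 18 kg remain.
Put 74 kg in truck 6; 17 kg remain.
Put 103 kg in truck 9; 17 kg remain.
Put 66 kg in truck 10; 54 kg remain.
Put 85 kg in truck 11; 35 kg remain.
Put 39 kg in truck 10; 15 kg remain.
Put 33 kg in truck 11; 2 kg remain.
Put 19 kg in truck 2; 1 kg remain.
11 trucks × 120 kg = 1320 kg; used 1194 kg; unused 126 kg.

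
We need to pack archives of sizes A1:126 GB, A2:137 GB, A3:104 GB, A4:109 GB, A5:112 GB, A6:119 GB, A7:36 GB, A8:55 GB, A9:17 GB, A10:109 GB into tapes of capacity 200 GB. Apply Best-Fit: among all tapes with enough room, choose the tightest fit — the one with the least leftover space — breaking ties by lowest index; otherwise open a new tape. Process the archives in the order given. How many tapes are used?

7 tapes

tape 1: place A1 (126 GB), 74 GB left
tape 2: place A2 (137 GB), 63 GB left
tape 3: place A3 (104 GB), 96 GB left
tape 4: place A4 (109 GB), 91 GB left
tape 5: place A5 (112 GB), 88 GB left
tape 6: place A6 (119 GB), 81 GB left
tape 2: place A7 (36 GB), 27 GB left
tape 1: place A8 (55 GB), 19 GB left
tape 1: place A9 (17 GB), 2 GB left
tape 7: place A10 (109 GB), 91 GB left
Final tapes: [126,55,17] [137,36] [104] [109] [112] [119] [109].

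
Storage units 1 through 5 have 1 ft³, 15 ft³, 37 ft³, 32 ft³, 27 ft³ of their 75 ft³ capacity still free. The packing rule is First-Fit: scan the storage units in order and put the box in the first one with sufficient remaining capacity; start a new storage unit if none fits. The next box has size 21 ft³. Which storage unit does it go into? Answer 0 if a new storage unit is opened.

3

Storage units with room: storage unit 3 (37 ft³), storage unit 4 (32 ft³), storage unit 5 (27 ft³).
The first with room is storage unit 3.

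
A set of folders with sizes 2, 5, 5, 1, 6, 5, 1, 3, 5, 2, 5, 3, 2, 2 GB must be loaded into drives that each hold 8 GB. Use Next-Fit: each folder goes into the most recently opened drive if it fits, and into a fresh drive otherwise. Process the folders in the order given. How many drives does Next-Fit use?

drive 1: place 2 GB, 6 GB left
drive 1: place 5 GB, 1 GB left
drive 2: place 5 GB, 3 GB left
drive 2: place 1 GB, 2 GB left
drive 3: place 6 GB, 2 GB left
drive 4: place 5 GB, 3 GB left
drive 4: place 1 GB, 2 GB left
drive 5: place 3 GB, 5 GB left
drive 5: place 5 GB, 0 GB left
drive 6: place 2 GB, 6 GB left
drive 6: place 5 GB, 1 GB left
drive 7: place 3 GB, 5 GB left
drive 7: place 2 GB, 3 GB left
drive 7: place 2 GB, 1 GB left

7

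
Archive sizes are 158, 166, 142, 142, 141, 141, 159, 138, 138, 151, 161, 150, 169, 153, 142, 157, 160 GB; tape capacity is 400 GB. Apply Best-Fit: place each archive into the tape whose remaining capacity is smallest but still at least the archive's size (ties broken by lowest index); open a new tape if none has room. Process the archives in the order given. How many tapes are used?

9

tape 1: place 158 GB, 242 GB left
tape 1: place 166 GB, 76 GB left
tape 2: place 142 GB, 258 GB left
tape 2: place 142 GB, 116 GB left
tape 3: place 141 GB, 259 GB left
tape 3: place 141 GB, 118 GB left
tape 4: place 159 GB, 241 GB left
tape 4: place 138 GB, 103 GB left
tape 5: place 138 GB, 262 GB left
tape 5: place 151 GB, 111 GB left
tape 6: place 161 GB, 239 GB left
tape 6: place 150 GB, 89 GB left
tape 7: place 169 GB, 231 GB left
tape 7: place 153 GB, 78 GB left
tape 8: place 142 GB, 258 GB left
tape 8: place 157 GB, 101 GB left
tape 9: place 160 GB, 240 GB left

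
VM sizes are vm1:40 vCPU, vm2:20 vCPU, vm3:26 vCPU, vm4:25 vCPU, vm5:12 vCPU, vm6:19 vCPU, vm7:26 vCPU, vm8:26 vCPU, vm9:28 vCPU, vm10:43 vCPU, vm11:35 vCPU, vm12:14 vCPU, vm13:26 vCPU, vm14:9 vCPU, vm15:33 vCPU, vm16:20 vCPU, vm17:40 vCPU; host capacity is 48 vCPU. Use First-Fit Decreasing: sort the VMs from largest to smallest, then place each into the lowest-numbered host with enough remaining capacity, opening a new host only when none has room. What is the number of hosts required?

Sorted descending: 43, 40, 40, 35, 33, 28, 26, 26, 26, 26, 25, 20, 20, 19, 14, 12, 9.
host 1: place 43 vCPU, 5 vCPU left
host 2: place 40 vCPU, 8 vCPU left
host 3: place 40 vCPU, 8 vCPU left
host 4: place 35 vCPU, 13 vCPU left
host 5: place 33 vCPU, 15 vCPU left
host 6: place 28 vCPU, 20 vCPU left
host 7: place 26 vCPU, 22 vCPU left
host 8: place 26 vCPU, 22 vCPU left
host 9: place 26 vCPU, 22 vCPU left
host 10: place 26 vCPU, 22 vCPU left
host 11: place 25 vCPU, 23 vCPU left
host 6: place 20 vCPU, 0 vCPU left
host 7: place 20 vCPU, 2 vCPU left
host 8: place 19 vCPU, 3 vCPU left
host 5: place 14 vCPU, 1 vCPU left
host 4: place 12 vCPU, 1 vCPU left
host 9: place 9 vCPU, 13 vCPU left
Final hosts: [43] [40] [40] [35,12] [33,14] [28,20] [26,20] [26,19] [26,9] [26] [25].

11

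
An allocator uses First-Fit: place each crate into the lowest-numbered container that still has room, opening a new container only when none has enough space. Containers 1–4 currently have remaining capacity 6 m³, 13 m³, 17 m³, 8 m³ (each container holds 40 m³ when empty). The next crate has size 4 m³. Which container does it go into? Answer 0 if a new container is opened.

1

Containers with room: container 1 (6 m³), container 2 (13 m³), container 3 (17 m³), container 4 (8 m³).
The first with room is container 1.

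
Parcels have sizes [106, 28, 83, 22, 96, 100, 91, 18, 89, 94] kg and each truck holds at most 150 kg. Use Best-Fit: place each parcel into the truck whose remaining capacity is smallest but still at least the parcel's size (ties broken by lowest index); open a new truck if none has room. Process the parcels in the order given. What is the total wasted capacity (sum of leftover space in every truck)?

323

truck 1: place 106 kg, 44 kg left
truck 1: place 28 kg, 16 kg left
truck 2: place 83 kg, 67 kg left
truck 2: place 22 kg, 45 kg left
truck 3: place 96 kg, 54 kg left
truck 4: place 100 kg, 50 kg left
truck 5: place 91 kg, 59 kg left
truck 2: place 18 kg, 27 kg left
truck 6: place 89 kg, 61 kg left
truck 7: place 94 kg, 56 kg left
7 trucks × 150 kg = 1050 kg; used 727 kg; unused 323 kg.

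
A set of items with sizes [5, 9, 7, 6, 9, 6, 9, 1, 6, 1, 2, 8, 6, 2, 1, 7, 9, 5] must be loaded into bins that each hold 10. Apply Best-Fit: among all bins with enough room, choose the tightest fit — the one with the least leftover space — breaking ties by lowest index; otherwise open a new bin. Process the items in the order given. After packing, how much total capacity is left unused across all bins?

21

bin 1: place 5, 5 left
bin 2: place 9, 1 left
bin 3: place 7, 3 left
bin 4: place 6, 4 left
bin 5: place 9, 1 left
bin 6: place 6, 4 left
bin 7: place 9, 1 left
bin 2: place 1, 0 left
bin 8: place 6, 4 left
bin 5: place 1, 0 left
bin 3: place 2, 1 left
bin 9: place 8, 2 left
bin 10: place 6, 4 left
bin 9: place 2, 0 left
bin 3: place 1, 0 left
bin 11: place 7, 3 left
bin 12: place 9, 1 left
bin 1: place 5, 0 left
12 bins × 10 = 120; used 99; unused 21.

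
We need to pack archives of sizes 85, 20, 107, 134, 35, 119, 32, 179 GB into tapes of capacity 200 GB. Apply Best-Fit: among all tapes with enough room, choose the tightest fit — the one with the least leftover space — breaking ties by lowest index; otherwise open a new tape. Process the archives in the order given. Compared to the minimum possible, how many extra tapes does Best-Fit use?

1

Best-Fit: [85,20] [107] [134,35] [119,32] [179] → 5 tapes.
Total size 711 GB; any packing needs at least ⌈711/200⌉ = 4 tapes.
An optimal packing achieves that bound: [179,20] [134,35] [119,32] [107,85] → 4 tapes.
Excess: 5 − 4 = 1.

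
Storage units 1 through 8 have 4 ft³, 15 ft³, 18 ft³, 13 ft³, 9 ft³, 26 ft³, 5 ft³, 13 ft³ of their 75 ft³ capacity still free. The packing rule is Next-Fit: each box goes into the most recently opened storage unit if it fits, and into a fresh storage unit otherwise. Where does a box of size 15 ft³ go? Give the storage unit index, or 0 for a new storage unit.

0

Next-Fit only looks at storage unit 8, which has 13 ft³ free.
15 ft³ does not fit, so a new storage unit is opened.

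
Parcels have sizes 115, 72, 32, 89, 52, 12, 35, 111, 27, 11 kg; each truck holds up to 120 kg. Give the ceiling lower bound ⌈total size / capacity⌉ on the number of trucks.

Total size = 115 + 72 + 32 + 89 + 52 + 12 + 35 + 111 + 27 + 11 = 556 kg.
⌈556 / 120⌉ = 5.

5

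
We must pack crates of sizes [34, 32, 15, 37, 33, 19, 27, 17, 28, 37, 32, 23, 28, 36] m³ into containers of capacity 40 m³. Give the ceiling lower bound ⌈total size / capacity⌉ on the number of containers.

Total size = 34 + 32 + 15 + 37 + 33 + 19 + 27 + 17 + 28 + 37 + 32 + 23 + 28 + 36 = 398 m³.
⌈398 / 40⌉ = 10.

10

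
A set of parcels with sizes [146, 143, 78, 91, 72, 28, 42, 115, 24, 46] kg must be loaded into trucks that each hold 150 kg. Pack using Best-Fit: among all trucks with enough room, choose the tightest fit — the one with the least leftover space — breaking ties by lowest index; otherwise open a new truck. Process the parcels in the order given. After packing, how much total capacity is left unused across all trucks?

Put 146 kg in truck 1; 4 kg remain.
Put 143 kg in truck 2; 7 kg remain.
Put 78 kg in truck 3; 72 kg remain.
Put 91 kg in truck 4; 59 kg remain.
Put 72 kg in truck 3; 0 kg remain.
Put 28 kg in truck 4; 31 kg remain.
Put 42 kg in truck 5; 108 kg remain.
Put 115 kg in truck 6; 35 kg remain.
Put 24 kg in truck 4; 7 kg remain.
Put 46 kg in truck 5; 62 kg remain.
6 trucks × 150 kg = 900 kg; used 785 kg; unused 115 kg.

115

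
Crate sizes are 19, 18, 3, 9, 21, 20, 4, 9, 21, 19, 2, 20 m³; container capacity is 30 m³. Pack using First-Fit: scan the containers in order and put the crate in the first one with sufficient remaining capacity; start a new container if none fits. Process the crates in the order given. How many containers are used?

container 1: place 19 m³, 11 m³ left
container 2: place 18 m³, 12 m³ left
container 1: place 3 m³, 8 m³ left
container 2: place 9 m³, 3 m³ left
container 3: place 21 m³, 9 m³ left
container 4: place 20 m³, 10 m³ left
container 1: place 4 m³, 4 m³ left
container 3: place 9 m³, 0 m³ left
container 5: place 21 m³, 9 m³ left
container 6: place 19 m³, 11 m³ left
container 1: place 2 m³, 2 m³ left
container 7: place 20 m³, 10 m³ left
Final containers: [19,3,4,2] [18,9] [21,9] [20] [21] [19] [20].

7 containers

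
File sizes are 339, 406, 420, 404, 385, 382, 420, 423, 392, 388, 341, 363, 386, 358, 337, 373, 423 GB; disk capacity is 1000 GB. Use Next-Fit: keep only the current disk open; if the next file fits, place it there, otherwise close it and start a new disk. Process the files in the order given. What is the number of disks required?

9 disks

disk 1: place 339 GB, 661 GB left
disk 1: place 406 GB, 255 GB left
disk 2: place 420 GB, 580 GB left
disk 2: place 404 GB, 176 GB left
disk 3: place 385 GB, 615 GB left
disk 3: place 382 GB, 233 GB left
disk 4: place 420 GB, 580 GB left
disk 4: place 423 GB, 157 GB left
disk 5: place 392 GB, 608 GB left
disk 5: place 388 GB, 220 GB left
disk 6: place 341 GB, 659 GB left
disk 6: place 363 GB, 296 GB left
disk 7: place 386 GB, 614 GB left
disk 7: place 358 GB, 256 GB left
disk 8: place 337 GB, 663 GB left
disk 8: place 373 GB, 290 GB left
disk 9: place 423 GB, 577 GB left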